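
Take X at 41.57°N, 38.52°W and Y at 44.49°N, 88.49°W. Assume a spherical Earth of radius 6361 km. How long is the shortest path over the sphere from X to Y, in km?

4005 km

Haversine: a = sin²(Δφ/2)+cos φ₁ cos φ₂ sin²(Δλ/2) = 0.09587;  σ = 2·atan2(√a,√(1−a))
σ = 36.073° → d = Rσ = 6361·0.62959 = 4005 km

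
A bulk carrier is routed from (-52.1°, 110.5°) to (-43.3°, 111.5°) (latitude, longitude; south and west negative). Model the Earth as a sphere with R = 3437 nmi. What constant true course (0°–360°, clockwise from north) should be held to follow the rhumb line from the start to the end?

4.4°

Meridional parts: M(φ₁)=-1.0690, M(φ₂)=-0.8400 → ΔM = +0.2290;  Δλ = +0.0175 rad
tan C = Δλ / ΔM = +0.0762 → C = 4.36°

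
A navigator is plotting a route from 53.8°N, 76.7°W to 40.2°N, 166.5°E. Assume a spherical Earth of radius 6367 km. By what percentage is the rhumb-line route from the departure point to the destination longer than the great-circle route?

12.2%

Great circle: σ = 1.2477 rad → d_gc = Rσ = 7944.4 km
Rhumb: Δφ = -0.2374, Δλ = -2.0385, Δψ = -0.3508, q = Δφ/Δψ = 0.6767 → d_rh = R√(Δφ²+q²Δλ²) = 8912.0 km
Excess = (8912.0 − 7944.4) / 7944.4 = 967.6 / 7944.4 = 12.18% ≈ 12.2%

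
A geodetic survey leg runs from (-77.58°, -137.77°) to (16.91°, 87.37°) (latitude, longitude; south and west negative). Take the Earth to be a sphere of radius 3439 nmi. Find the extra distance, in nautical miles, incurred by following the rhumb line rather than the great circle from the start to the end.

Great circle: cos σ = sin φ₁ sin φ₂ + cos φ₁ cos φ₂ cos Δλ,  σ = 2.0144 rad → d_gc = 6927.6 nmi
Rhumb line: Δψ = +2.5177, q = Δφ/Δψ = 0.6550, d_rh = R√(Δφ²+q²Δλ²) = 7764.0 nmi
Excess = 7764.0 − 6927.6 = 836.4 ≈ 836 nmi

836 nmi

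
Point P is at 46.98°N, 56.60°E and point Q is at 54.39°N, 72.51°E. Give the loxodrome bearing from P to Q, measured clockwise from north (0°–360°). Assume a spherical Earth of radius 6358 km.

53.6°

Δψ = ln[tan(π/4+φ₂/2)/tan(π/4+φ₁/2)] = +0.2047
Δλ = +0.2777 rad (taken the short way round)
course = atan2(Δλ, Δψ) = 53.60°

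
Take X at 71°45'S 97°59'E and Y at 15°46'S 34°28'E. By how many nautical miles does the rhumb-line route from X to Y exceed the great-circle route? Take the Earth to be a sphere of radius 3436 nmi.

116 nmi

Great circle: cos σ = sin φ₁ sin φ₂ + cos φ₁ cos φ₂ cos Δλ,  σ = 1.1675 rad → d_gc = 4011.5 nmi
Rhumb line: Δψ = +1.5500, q = Δφ/Δψ = 0.6304, d_rh = R√(Δφ²+q²Δλ²) = 4127.6 nmi
Excess = 4127.6 − 4011.5 = 116.1 ≈ 116 nmi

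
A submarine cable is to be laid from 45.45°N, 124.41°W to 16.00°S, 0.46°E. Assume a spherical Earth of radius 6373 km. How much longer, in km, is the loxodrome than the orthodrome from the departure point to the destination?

429 km

Great circle: cos σ = sin φ₁ sin φ₂ + cos φ₁ cos φ₂ cos Δλ,  σ = 2.1919 rad → d_gc = 13969.3 km
Rhumb line: Δψ = -1.1755, q = Δφ/Δψ = 0.9124, d_rh = R√(Δφ²+q²Δλ²) = 14398.3 km
Excess = 14398.3 − 13969.3 = 429.0 ≈ 429 km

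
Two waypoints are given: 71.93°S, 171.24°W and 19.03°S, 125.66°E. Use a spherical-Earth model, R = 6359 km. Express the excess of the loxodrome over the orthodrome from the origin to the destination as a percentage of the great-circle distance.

Great circle: σ = 1.1122 rad → d_gc = Rσ = 7072.8 km
Rhumb: Δφ = +0.9233, Δλ = -1.1013, Δψ = +1.5004, q = Δφ/Δψ = 0.6154 → d_rh = R√(Δφ²+q²Δλ²) = 7283.0 km
Excess = (7283.0 − 7072.8) / 7072.8 = 210.2 / 7072.8 = 2.97% ≈ 3.0%

3.0%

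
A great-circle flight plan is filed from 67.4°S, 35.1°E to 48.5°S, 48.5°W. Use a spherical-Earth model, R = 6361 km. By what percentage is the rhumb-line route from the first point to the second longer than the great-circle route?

Great circle: σ = 0.7672 rad → d_gc = Rσ = 4880.4 km
Rhumb: Δφ = +0.3299, Δλ = -1.4591, Δψ = +0.6398, q = Δφ/Δψ = 0.5156 → d_rh = R√(Δφ²+q²Δλ²) = 5225.3 km
Excess = (5225.3 − 4880.4) / 4880.4 = 344.9 / 4880.4 = 7.07% ≈ 7.1%

7.1%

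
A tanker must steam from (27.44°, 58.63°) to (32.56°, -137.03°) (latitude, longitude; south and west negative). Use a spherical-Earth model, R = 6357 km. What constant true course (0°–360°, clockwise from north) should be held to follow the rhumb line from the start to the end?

87.9°

Δψ = ln[tan(π/4+φ₂/2)/tan(π/4+φ₁/2)] = +0.1032
Δλ = +2.8683 rad (taken the short way round)
course = atan2(Δλ, Δψ) = 87.94°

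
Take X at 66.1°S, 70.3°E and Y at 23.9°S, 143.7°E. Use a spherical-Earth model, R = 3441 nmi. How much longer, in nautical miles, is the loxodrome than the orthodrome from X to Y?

Great circle: cos σ = sin φ₁ sin φ₂ + cos φ₁ cos φ₂ cos Δλ,  σ = 1.0744 rad → d_gc = 3697.2 nmi
Rhumb line: Δψ = +1.1231, q = Δφ/Δψ = 0.6558, d_rh = R√(Δφ²+q²Δλ²) = 3844.6 nmi
Excess = 3844.6 − 3697.2 = 147.4 ≈ 147 nmi

147 nmi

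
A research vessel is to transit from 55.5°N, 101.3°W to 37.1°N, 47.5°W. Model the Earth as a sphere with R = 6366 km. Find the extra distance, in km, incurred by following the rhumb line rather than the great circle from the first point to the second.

Great circle: cos σ = sin φ₁ sin φ₂ + cos φ₁ cos φ₂ cos Δλ,  σ = 0.7014 rad → d_gc = 4465.2 km
Rhumb line: Δψ = -0.4714, q = Δφ/Δψ = 0.6813, d_rh = R√(Δφ²+q²Δλ²) = 4556.8 km
Excess = 4556.8 − 4465.2 = 91.6 ≈ 92 km

92 km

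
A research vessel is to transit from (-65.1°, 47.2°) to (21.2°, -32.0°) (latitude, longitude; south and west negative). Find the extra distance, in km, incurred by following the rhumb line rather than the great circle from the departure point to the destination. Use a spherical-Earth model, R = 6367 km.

Great circle: cos σ = sin φ₁ sin φ₂ + cos φ₁ cos φ₂ cos Δλ,  σ = 1.8281 rad → d_gc = 11639.4 km
Rhumb line: Δψ = +1.8893, q = Δφ/Δψ = 0.7972, d_rh = R√(Δφ²+q²Δλ²) = 11882.8 km
Excess = 11882.8 − 11639.4 = 243.4 ≈ 243 km

243 km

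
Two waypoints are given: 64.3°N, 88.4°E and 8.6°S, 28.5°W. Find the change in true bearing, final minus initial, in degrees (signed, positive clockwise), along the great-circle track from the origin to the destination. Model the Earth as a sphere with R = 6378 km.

-86.8°

At departure: θ₁ = atan2(sin Δλ cos φ₂, cos φ₁ sin φ₂ − sin φ₁ cos φ₂ cos Δλ) = 290.99°
At arrival: θ₂ = atan2(sin Δλ cos φ₁, −cos φ₂ sin φ₁ + sin φ₂ cos φ₁ cos Δλ) = 204.17°
Δθ = θ₂ − θ₁ = -86.8°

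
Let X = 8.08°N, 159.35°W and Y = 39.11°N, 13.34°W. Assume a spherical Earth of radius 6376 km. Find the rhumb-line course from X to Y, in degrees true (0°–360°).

Δψ = ln[tan(π/4+φ₂/2)/tan(π/4+φ₁/2)] = +0.6013
Δλ = +2.5484 rad (taken the short way round)
course = atan2(Δλ, Δψ) = 76.72°

76.7°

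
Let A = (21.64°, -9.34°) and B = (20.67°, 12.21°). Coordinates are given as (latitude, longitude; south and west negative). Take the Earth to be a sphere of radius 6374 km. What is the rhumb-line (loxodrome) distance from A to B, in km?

2238 km

Δψ = ln[tan(π/4+φ₂/2)/tan(π/4+φ₁/2)] = -0.0182;  Δφ = -0.0169 rad,  Δλ = +0.3761 rad
q = Δφ/Δψ = 0.9326
d = R·√(Δφ² + q²Δλ²) = 6374·0.35117 = 2238 km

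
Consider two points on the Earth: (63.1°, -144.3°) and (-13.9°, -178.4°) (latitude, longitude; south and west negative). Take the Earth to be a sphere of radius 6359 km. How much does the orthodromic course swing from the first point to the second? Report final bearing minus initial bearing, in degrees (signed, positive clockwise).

-18.5°

At departure: θ₁ = atan2(sin Δλ cos φ₂, cos φ₁ sin φ₂ − sin φ₁ cos φ₂ cos Δλ) = 213.39°
At arrival: θ₂ = atan2(sin Δλ cos φ₁, −cos φ₂ sin φ₁ + sin φ₂ cos φ₁ cos Δλ) = 194.86°
Δθ = θ₂ − θ₁ = -18.5°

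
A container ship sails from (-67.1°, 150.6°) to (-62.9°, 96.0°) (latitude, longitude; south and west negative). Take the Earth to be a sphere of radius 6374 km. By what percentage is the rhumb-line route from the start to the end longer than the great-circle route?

3.2%

Great circle: σ = 0.3957 rad → d_gc = Rσ = 2522.0 km
Rhumb: Δφ = +0.0733, Δλ = -0.9529, Δψ = +0.1738, q = Δφ/Δψ = 0.4217 → d_rh = R√(Δφ²+q²Δλ²) = 2603.4 km
Excess = (2603.4 − 2522.0) / 2522.0 = 81.4 / 2522.0 = 3.23% ≈ 3.2%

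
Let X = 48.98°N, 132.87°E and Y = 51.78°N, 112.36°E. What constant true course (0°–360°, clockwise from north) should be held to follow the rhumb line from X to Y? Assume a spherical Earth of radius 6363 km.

282.1°

Δψ = ln[tan(π/4+φ₂/2)/tan(π/4+φ₁/2)] = +0.0767
Δλ = -0.3580 rad (taken the short way round)
course = atan2(Δλ, Δψ) = 282.09°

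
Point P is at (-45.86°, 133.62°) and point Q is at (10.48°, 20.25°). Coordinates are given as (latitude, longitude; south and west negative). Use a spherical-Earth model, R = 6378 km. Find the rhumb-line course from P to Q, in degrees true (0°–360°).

298.8°

Δψ = ln[tan(π/4+φ₂/2)/tan(π/4+φ₁/2)] = +1.0867
Δλ = -1.9787 rad (taken the short way round)
course = atan2(Δλ, Δψ) = 298.78°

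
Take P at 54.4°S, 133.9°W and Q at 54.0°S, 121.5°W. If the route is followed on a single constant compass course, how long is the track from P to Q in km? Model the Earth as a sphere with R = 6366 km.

807 km

Δψ = ln[tan(π/4+φ₂/2)/tan(π/4+φ₁/2)] = +0.0119;  Δφ = +0.0070 rad,  Δλ = +0.2164 rad
q = Δφ/Δψ = 0.5850
d = R·√(Δφ² + q²Δλ²) = 6366·0.12679 = 807 km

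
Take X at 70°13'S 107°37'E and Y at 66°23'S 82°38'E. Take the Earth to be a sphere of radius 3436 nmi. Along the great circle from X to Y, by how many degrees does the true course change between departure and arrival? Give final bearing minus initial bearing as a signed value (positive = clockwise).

At departure: θ₁ = atan2(sin Δλ cos φ₂, cos φ₁ sin φ₂ − sin φ₁ cos φ₂ cos Δλ) = 280.57°
At arrival: θ₂ = atan2(sin Δλ cos φ₁, −cos φ₂ sin φ₁ + sin φ₂ cos φ₁ cos Δλ) = 303.85°
Δθ = θ₂ − θ₁ = +23.3°

+23.3°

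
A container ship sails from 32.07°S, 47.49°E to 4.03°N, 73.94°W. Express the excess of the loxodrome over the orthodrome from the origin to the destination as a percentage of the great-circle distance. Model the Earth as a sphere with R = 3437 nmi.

Great circle: σ = 2.0693 rad → d_gc = Rσ = 7112.2 nmi
Rhumb: Δφ = +0.6301, Δλ = -2.1194, Δψ = +0.6619, q = Δφ/Δψ = 0.9519 → d_rh = R√(Δφ²+q²Δλ²) = 7264.5 nmi
Excess = (7264.5 − 7112.2) / 7112.2 = 152.3 / 7112.2 = 2.14% ≈ 2.1%

2.1%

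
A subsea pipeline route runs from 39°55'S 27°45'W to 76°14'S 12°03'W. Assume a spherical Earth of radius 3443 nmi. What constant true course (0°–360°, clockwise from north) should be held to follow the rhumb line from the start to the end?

Meridional parts: M(φ₁)=-0.7610, M(φ₂)=-2.1143 → ΔM = -1.3533;  Δλ = +0.2740 rad
tan C = Δλ / ΔM = -0.2025 → C = 168.55°

168.6°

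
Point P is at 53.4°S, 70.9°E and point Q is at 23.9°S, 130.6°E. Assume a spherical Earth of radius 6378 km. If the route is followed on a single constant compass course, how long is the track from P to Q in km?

Rhumb course C = atan2(Δλ, Δψ) with Δψ = ln[tan(π/4+φ₂/2)/tan(π/4+φ₁/2)] = +0.6767, Δλ = +1.0420 → C = 57.00°
d = R·|Δφ| / |cos C| = 6378·0.51487 / 0.54466 = 6029 km

6029 km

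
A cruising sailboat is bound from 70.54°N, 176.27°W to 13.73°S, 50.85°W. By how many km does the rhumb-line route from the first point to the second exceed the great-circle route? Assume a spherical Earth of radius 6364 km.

1162 km

Great circle: cos σ = sin φ₁ sin φ₂ + cos φ₁ cos φ₂ cos Δλ,  σ = 1.9947 rad → d_gc = 12694.5 km
Rhumb line: Δψ = -2.0053, q = Δφ/Δψ = 0.7335, d_rh = R√(Δφ²+q²Δλ²) = 13856.8 km
Excess = 13856.8 − 12694.5 = 1162.3 ≈ 1162 km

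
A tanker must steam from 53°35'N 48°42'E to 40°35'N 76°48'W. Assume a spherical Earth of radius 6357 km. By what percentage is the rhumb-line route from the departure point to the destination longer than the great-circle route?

Great circle: σ = 1.3060 rad → d_gc = Rσ = 8302.3 km
Rhumb: Δφ = -0.2269, Δλ = -2.1904, Δψ = -0.3356, q = Δφ/Δψ = 0.6761 → d_rh = R√(Δφ²+q²Δλ²) = 9523.6 km
Excess = (9523.6 − 8302.3) / 8302.3 = 1221.3 / 8302.3 = 14.71% ≈ 14.7%

14.7%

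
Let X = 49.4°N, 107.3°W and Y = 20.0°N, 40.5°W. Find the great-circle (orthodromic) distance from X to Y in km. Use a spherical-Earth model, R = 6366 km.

Haversine: a = sin²(Δφ/2)+cos φ₁ cos φ₂ sin²(Δλ/2) = 0.24970;  σ = 2·atan2(√a,√(1−a))
σ = 59.961° → d = Rσ = 6366·1.04651 = 6662 km

6662 km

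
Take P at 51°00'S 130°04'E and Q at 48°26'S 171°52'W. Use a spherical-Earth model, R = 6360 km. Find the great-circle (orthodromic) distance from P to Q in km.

4068 km

Haversine: a = sin²(Δφ/2)+cos φ₁ cos φ₂ sin²(Δλ/2) = 0.09885;  σ = 2·atan2(√a,√(1−a))
σ = 36.649° → d = Rσ = 6360·0.63965 = 4068 km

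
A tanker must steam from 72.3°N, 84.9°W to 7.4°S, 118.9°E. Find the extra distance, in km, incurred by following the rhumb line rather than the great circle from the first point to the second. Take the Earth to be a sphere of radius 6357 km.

Great circle: cos σ = sin φ₁ sin φ₂ + cos φ₁ cos φ₂ cos Δλ,  σ = 1.9807 rad → d_gc = 12591.6 km
Rhumb line: Δψ = -1.9893, q = Δφ/Δψ = 0.6992, d_rh = R√(Δφ²+q²Δλ²) = 15001.6 km
Excess = 15001.6 − 12591.6 = 2410.0 ≈ 2410 km

2410 km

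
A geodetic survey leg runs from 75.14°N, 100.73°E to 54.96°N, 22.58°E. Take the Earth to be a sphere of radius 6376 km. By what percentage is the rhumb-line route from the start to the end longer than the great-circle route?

6.8%

Great circle: σ = 0.6066 rad → d_gc = Rσ = 3867.5 km
Rhumb: Δφ = -0.3522, Δλ = -1.3640, Δψ = -0.8841, q = Δφ/Δψ = 0.3984 → d_rh = R√(Δφ²+q²Δλ²) = 4128.9 km
Excess = (4128.9 − 3867.5) / 3867.5 = 261.4 / 3867.5 = 6.76% ≈ 6.8%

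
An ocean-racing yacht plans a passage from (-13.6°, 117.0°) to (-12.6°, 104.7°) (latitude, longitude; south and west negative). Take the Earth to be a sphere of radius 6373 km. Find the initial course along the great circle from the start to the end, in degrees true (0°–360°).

273.4°

N = sin Δλ·cos φ₂ = -0.2079;  D = cos φ₁ sin φ₂ − sin φ₁ cos φ₂ cos Δλ = +0.0122
initial course = atan2(N, D) = 273.35°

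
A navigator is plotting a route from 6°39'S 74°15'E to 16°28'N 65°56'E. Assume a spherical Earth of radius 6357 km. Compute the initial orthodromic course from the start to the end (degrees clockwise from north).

340.5°

θ = atan2( sin Δλ·cos φ₂ ,  cos φ₁ sin φ₂ − sin φ₁ cos φ₂ cos Δλ )
  = atan2(-0.1387, +0.3914) = 340.49°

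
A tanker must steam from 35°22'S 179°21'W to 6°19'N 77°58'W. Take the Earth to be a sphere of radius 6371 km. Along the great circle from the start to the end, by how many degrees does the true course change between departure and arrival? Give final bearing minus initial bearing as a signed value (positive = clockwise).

At departure: θ₁ = atan2(sin Δλ cos φ₂, cos φ₁ sin φ₂ − sin φ₁ cos φ₂ cos Δλ) = 91.40°
At arrival: θ₂ = atan2(sin Δλ cos φ₁, −cos φ₂ sin φ₁ + sin φ₂ cos φ₁ cos Δλ) = 55.10°
Δθ = θ₂ − θ₁ = -36.3°

-36.3°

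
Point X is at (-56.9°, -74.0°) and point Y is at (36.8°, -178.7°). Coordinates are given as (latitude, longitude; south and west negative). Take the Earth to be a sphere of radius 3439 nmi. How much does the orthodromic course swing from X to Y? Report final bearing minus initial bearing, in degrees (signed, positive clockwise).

+36.6°

At departure: θ₁ = atan2(sin Δλ cos φ₂, cos φ₁ sin φ₂ − sin φ₁ cos φ₂ cos Δλ) = 281.45°
At arrival: θ₂ = atan2(sin Δλ cos φ₁, −cos φ₂ sin φ₁ + sin φ₂ cos φ₁ cos Δλ) = 318.05°
Δθ = θ₂ − θ₁ = +36.6°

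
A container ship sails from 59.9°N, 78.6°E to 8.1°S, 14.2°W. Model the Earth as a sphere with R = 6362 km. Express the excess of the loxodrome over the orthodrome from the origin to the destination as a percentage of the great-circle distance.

3.4%

Great circle: σ = 1.7175 rad → d_gc = Rσ = 10926.6 km
Rhumb: Δφ = -1.1868, Δλ = -1.6197, Δψ = -1.4553, q = Δφ/Δψ = 0.8155 → d_rh = R√(Δφ²+q²Δλ²) = 11297.2 km
Excess = (11297.2 − 10926.6) / 10926.6 = 370.6 / 10926.6 = 3.39% ≈ 3.4%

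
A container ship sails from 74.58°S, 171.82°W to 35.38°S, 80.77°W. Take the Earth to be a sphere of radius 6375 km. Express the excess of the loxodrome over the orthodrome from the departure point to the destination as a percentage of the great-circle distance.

8.0%

Great circle: σ = 0.9834 rad → d_gc = Rσ = 6269.3 km
Rhumb: Δφ = +0.6842, Δλ = +1.5891, Δψ = +1.3387, q = Δφ/Δψ = 0.5111 → d_rh = R√(Δφ²+q²Δλ²) = 6769.8 km
Excess = (6769.8 − 6269.3) / 6269.3 = 500.5 / 6269.3 = 7.98% ≈ 8.0%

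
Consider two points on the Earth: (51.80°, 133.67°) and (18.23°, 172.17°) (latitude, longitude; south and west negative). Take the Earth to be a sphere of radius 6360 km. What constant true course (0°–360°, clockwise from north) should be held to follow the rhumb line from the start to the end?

137.6°

Δψ = ln[tan(π/4+φ₂/2)/tan(π/4+φ₁/2)] = -0.7368
Δλ = +0.6720 rad (taken the short way round)
course = atan2(Δλ, Δψ) = 137.64°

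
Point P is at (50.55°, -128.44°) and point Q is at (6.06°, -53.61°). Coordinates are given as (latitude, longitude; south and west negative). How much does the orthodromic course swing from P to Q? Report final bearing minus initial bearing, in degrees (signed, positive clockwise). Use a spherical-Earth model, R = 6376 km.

Initial bearing θ₁ = atan2(sin Δλ cos φ₂, cos φ₁ sin φ₂ − sin φ₁ cos φ₂ cos Δλ) = 97.94°
Final bearing θ₂ = (initial bearing from the destination back to the start) + 180° = 140.74°
Δθ = θ₂ − θ₁ = +42.8°

+42.8°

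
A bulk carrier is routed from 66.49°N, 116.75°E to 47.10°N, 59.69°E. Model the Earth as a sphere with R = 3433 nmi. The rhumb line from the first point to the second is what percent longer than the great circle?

3.0%

Great circle: σ = 0.6104 rad → d_gc = Rσ = 2095.7 nmi
Rhumb: Δφ = -0.3384, Δλ = -0.9959, Δψ = -0.6356, q = Δφ/Δψ = 0.5325 → d_rh = R√(Δφ²+q²Δλ²) = 2159.5 nmi
Excess = (2159.5 − 2095.7) / 2095.7 = 63.8 / 2095.7 = 3.04% ≈ 3.0%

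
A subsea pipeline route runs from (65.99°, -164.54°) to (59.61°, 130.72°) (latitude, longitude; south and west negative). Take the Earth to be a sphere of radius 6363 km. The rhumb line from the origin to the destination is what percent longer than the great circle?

Great circle: σ = 0.5037 rad → d_gc = Rσ = 3205.0 km
Rhumb: Δφ = -0.1114, Δλ = -1.1299, Δψ = -0.2447, q = Δφ/Δψ = 0.4551 → d_rh = R√(Δφ²+q²Δλ²) = 3347.6 km
Excess = (3347.6 − 3205.0) / 3205.0 = 142.6 / 3205.0 = 4.449% ≈ 4.4%

4.4%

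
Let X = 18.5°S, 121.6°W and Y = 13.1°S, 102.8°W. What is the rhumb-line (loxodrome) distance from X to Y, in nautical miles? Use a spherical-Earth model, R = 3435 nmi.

1131 nmi

Rhumb course C = atan2(Δλ, Δψ) with Δψ = ln[tan(π/4+φ₂/2)/tan(π/4+φ₁/2)] = +0.0980, Δλ = +0.3281 → C = 73.37°
d = R·|Δφ| / |cos C| = 3435·0.09425 / 0.28615 = 1131 nmi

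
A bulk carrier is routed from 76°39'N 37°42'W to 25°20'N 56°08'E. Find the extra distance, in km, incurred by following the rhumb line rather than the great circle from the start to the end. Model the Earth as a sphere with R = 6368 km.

581 km

Great circle: cos σ = sin φ₁ sin φ₂ + cos φ₁ cos φ₂ cos Δλ,  σ = 1.1567 rad → d_gc = 7365.8 km
Rhumb line: Δψ = -1.6880, q = Δφ/Δψ = 0.5306, d_rh = R√(Δφ²+q²Δλ²) = 7946.6 km
Excess = 7946.6 − 7365.8 = 580.8 ≈ 581 km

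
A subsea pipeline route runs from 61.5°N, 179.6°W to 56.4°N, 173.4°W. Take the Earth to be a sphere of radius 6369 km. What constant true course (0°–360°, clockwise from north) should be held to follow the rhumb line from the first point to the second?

Meridional parts: M(φ₁)=+1.3705, M(φ₂)=+1.1976 → ΔM = -0.1729;  Δλ = +0.1082 rad
tan C = Δλ / ΔM = -0.6257 → C = 147.97°

148.0°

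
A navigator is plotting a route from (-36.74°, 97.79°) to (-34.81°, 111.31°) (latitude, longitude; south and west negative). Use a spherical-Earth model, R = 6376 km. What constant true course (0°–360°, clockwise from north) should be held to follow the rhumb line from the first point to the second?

80.0°

Meridional parts: M(φ₁)=-0.6903, M(φ₂)=-0.6488 → ΔM = +0.0415;  Δλ = +0.2360 rad
tan C = Δλ / ΔM = +5.6829 → C = 80.02°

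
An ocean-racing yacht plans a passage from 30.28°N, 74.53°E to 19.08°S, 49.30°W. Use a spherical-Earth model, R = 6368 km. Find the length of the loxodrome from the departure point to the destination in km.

Rhumb course C = atan2(Δλ, Δψ) with Δψ = ln[tan(π/4+φ₂/2)/tan(π/4+φ₁/2)] = -0.8943, Δλ = -2.1612 → C = 247.52°
d = R·|Δφ| / |cos C| = 6368·0.86149 / 0.38235 = 14348 km

14348 km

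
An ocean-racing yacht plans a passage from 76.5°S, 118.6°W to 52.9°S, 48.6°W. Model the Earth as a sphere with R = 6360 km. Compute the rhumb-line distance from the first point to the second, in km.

4037 km

Rhumb course C = atan2(Δλ, Δψ) with Δψ = ln[tan(π/4+φ₂/2)/tan(π/4+φ₁/2)] = +1.0421, Δλ = +1.2217 → C = 49.54°
d = R·|Δφ| / |cos C| = 6360·0.41190 / 0.64896 = 4037 km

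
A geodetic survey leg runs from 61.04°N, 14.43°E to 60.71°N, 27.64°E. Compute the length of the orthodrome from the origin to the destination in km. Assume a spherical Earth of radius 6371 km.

cos σ = sin φ₁ sin φ₂ + cos φ₁ cos φ₂ cos Δλ
      = sin(61.04°)sin(60.71°) + cos(61.04°)cos(60.71°)cos(13.21°) = 0.9937
σ = 6.427° → d = Rσ = 6371·0.11217 = 715 km

715 km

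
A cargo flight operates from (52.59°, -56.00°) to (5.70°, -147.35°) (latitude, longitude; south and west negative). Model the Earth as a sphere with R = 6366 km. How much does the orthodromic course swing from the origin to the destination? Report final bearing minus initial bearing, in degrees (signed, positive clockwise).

-57.0°

At departure: θ₁ = atan2(sin Δλ cos φ₂, cos φ₁ sin φ₂ − sin φ₁ cos φ₂ cos Δλ) = 274.54°
At arrival: θ₂ = atan2(sin Δλ cos φ₁, −cos φ₂ sin φ₁ + sin φ₂ cos φ₁ cos Δλ) = 217.49°
Δθ = θ₂ − θ₁ = -57.0°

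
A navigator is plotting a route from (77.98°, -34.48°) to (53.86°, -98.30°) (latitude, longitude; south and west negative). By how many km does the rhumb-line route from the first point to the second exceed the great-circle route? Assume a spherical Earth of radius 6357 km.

158 km

Great circle: cos σ = sin φ₁ sin φ₂ + cos φ₁ cos φ₂ cos Δλ,  σ = 0.5660 rad → d_gc = 3598.0 km
Rhumb line: Δψ = -1.1311, q = Δφ/Δψ = 0.3722, d_rh = R√(Δφ²+q²Δλ²) = 3755.9 km
Excess = 3755.9 − 3598.0 = 157.9 ≈ 158 km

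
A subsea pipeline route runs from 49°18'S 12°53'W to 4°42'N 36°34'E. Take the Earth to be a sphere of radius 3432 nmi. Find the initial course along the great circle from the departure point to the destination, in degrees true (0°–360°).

N = sin Δλ·cos φ₂ = +0.7573;  D = cos φ₁ sin φ₂ − sin φ₁ cos φ₂ cos Δλ = +0.5446
initial course = atan2(N, D) = 54.28°

54.3°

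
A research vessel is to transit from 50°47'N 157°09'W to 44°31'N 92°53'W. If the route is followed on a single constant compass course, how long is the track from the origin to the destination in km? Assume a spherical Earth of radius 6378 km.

Δψ = ln[tan(π/4+φ₂/2)/tan(π/4+φ₁/2)] = -0.1626;  Δφ = -0.1094 rad,  Δλ = +1.1217 rad
q = Δφ/Δψ = 0.6725
d = R·√(Δφ² + q²Δλ²) = 6378·0.76222 = 4861 km

4861 km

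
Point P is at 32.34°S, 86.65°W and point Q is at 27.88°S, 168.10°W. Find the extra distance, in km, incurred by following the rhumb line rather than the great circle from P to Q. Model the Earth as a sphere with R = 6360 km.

Great circle: cos σ = sin φ₁ sin φ₂ + cos φ₁ cos φ₂ cos Δλ,  σ = 1.2013 rad → d_gc = 7640.0 km
Rhumb line: Δψ = +0.0900, q = Δφ/Δψ = 0.8647, d_rh = R√(Δφ²+q²Δλ²) = 7833.6 km
Excess = 7833.6 − 7640.0 = 193.6 ≈ 194 km

194 km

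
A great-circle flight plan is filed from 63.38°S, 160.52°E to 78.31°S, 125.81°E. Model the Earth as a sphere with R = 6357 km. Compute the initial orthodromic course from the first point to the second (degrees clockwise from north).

N = sin Δλ·cos φ₂ = -0.1154;  D = cos φ₁ sin φ₂ − sin φ₁ cos φ₂ cos Δλ = -0.2899
initial course = atan2(N, D) = 201.70°

201.7°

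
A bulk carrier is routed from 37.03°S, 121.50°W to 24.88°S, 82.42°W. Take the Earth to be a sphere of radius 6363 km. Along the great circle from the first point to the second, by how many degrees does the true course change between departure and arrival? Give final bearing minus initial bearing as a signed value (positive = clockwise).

At departure: θ₁ = atan2(sin Δλ cos φ₂, cos φ₁ sin φ₂ − sin φ₁ cos φ₂ cos Δλ) = 81.23°
At arrival: θ₂ = atan2(sin Δλ cos φ₁, −cos φ₂ sin φ₁ + sin φ₂ cos φ₁ cos Δλ) = 60.42°
Δθ = θ₂ − θ₁ = -20.8°

-20.8°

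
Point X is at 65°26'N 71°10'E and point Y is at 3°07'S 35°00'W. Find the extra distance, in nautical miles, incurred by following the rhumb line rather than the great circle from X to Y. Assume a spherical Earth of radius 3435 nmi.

371 nmi

Great circle: cos σ = sin φ₁ sin φ₂ + cos φ₁ cos φ₂ cos Δλ,  σ = 1.7366 rad → d_gc = 5965.2 nmi
Rhumb line: Δψ = -1.5789, q = Δφ/Δψ = 0.7577, d_rh = R√(Δφ²+q²Δλ²) = 6336.5 nmi
Excess = 6336.5 − 5965.2 = 371.3 ≈ 371 nmi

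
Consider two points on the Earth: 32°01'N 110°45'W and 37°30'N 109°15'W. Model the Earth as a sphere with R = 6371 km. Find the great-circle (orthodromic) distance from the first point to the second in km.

cos σ = sin φ₁ sin φ₂ + cos φ₁ cos φ₂ cos Δλ
      = sin(32.02°)sin(37.50°) + cos(32.02°)cos(37.50°)cos(1.50°) = 0.9952
σ = 5.620° → d = Rσ = 6371·0.09808 = 625 km

625 km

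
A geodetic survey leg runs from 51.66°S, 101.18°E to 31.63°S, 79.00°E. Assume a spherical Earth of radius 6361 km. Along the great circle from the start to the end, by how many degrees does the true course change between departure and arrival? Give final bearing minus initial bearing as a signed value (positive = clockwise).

+15.1°

At departure: θ₁ = atan2(sin Δλ cos φ₂, cos φ₁ sin φ₂ − sin φ₁ cos φ₂ cos Δλ) = 312.36°
At arrival: θ₂ = atan2(sin Δλ cos φ₁, −cos φ₂ sin φ₁ + sin φ₂ cos φ₁ cos Δλ) = 327.43°
Δθ = θ₂ − θ₁ = +15.1°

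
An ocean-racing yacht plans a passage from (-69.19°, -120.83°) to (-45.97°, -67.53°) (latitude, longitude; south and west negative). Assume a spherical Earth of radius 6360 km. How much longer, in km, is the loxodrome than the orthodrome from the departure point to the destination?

104 km

Great circle: cos σ = sin φ₁ sin φ₂ + cos φ₁ cos φ₂ cos Δλ,  σ = 0.6100 rad → d_gc = 3879.7 km
Rhumb line: Δψ = +0.7893, q = Δφ/Δψ = 0.5134, d_rh = R√(Δφ²+q²Δλ²) = 3983.8 km
Excess = 3983.8 − 3879.7 = 104.1 ≈ 104 km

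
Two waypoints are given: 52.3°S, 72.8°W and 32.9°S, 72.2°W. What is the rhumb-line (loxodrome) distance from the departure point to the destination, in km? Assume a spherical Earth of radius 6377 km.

Rhumb course C = atan2(Δλ, Δψ) with Δψ = ln[tan(π/4+φ₂/2)/tan(π/4+φ₁/2)] = +0.4660, Δλ = +0.0105 → C = 1.29°
d = R·|Δφ| / |cos C| = 6377·0.33859 / 0.99975 = 2160 km

2160 km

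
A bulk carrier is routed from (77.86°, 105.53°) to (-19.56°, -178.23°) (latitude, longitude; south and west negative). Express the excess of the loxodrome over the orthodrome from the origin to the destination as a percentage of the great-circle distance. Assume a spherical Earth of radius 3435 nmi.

Great circle: σ = 1.8548 rad → d_gc = Rσ = 6371.1 nmi
Rhumb: Δφ = -1.7003, Δλ = +1.3306, Δψ = -2.5893, q = Δφ/Δψ = 0.6567 → d_rh = R√(Δφ²+q²Δλ²) = 6566.6 nmi
Excess = (6566.6 − 6371.1) / 6371.1 = 195.5 / 6371.1 = 3.07% ≈ 3.1%

3.1%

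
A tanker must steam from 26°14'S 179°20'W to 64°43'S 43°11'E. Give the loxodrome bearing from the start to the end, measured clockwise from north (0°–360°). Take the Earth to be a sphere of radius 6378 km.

247.0°

Δψ = ln[tan(π/4+φ₂/2)/tan(π/4+φ₁/2)] = -1.0201
Δλ = -2.3995 rad (taken the short way round)
course = atan2(Δλ, Δψ) = 246.97°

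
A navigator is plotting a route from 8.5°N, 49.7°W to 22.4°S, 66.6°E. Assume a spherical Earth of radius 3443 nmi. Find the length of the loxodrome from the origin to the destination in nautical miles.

Δψ = ln[tan(π/4+φ₂/2)/tan(π/4+φ₁/2)] = -0.5502;  Δφ = -0.5393 rad,  Δλ = +2.0298 rad
q = Δφ/Δψ = 0.9802
d = R·√(Δφ² + q²Δλ²) = 3443·2.06139 = 7097 nmi

7097 nmi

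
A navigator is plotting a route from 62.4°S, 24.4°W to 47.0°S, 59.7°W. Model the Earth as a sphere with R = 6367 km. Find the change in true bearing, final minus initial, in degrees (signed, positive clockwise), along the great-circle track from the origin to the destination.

+29.4°

At departure: θ₁ = atan2(sin Δλ cos φ₂, cos φ₁ sin φ₂ − sin φ₁ cos φ₂ cos Δλ) = 291.40°
At arrival: θ₂ = atan2(sin Δλ cos φ₁, −cos φ₂ sin φ₁ + sin φ₂ cos φ₁ cos Δλ) = 320.77°
Δθ = θ₂ − θ₁ = +29.4°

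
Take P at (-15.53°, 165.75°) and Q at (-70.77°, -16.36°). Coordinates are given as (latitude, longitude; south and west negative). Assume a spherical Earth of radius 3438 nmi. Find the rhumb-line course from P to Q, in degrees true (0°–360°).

Δψ = ln[tan(π/4+φ₂/2)/tan(π/4+φ₁/2)] = -1.5010
Δλ = +3.1048 rad (taken the short way round)
course = atan2(Δλ, Δψ) = 115.80°

115.8°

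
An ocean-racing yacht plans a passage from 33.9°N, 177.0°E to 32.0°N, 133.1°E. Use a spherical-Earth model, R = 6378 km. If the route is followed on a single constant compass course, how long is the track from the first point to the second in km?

4106 km

Δψ = ln[tan(π/4+φ₂/2)/tan(π/4+φ₁/2)] = -0.0395;  Δφ = -0.0332 rad,  Δλ = -0.7662 rad
q = Δφ/Δψ = 0.8391
d = R·√(Δφ² + q²Δλ²) = 6378·0.64375 = 4106 km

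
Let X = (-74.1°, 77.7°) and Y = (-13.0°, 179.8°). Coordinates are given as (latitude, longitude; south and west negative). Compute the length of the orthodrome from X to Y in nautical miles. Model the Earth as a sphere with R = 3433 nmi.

4840 nmi

Haversine: a = sin²(Δφ/2)+cos φ₁ cos φ₂ sin²(Δλ/2) = 0.41981;  σ = 2·atan2(√a,√(1−a))
σ = 80.770° → d = Rσ = 3433·1.40971 = 4840 nmi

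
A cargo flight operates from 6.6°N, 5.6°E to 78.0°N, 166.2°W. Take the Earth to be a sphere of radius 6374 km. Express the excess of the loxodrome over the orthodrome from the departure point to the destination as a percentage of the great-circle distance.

Great circle: σ = 1.6629 rad → d_gc = Rσ = 10599.5 km
Rhumb: Δφ = +1.2462, Δλ = -2.9985, Δψ = +2.1374, q = Δφ/Δψ = 0.5830 → d_rh = R√(Δφ²+q²Δλ²) = 13684.4 km
Excess = (13684.4 − 10599.5) / 10599.5 = 3084.9 / 10599.5 = 29.10% ≈ 29.1%

29.1%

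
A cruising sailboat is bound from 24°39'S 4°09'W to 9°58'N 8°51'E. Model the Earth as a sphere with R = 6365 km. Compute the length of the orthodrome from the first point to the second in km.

Haversine: a = sin²(Δφ/2)+cos φ₁ cos φ₂ sin²(Δλ/2) = 0.09999;  σ = 2·atan2(√a,√(1−a))
σ = 36.867° → d = Rσ = 6365·0.64345 = 4096 km

4096 km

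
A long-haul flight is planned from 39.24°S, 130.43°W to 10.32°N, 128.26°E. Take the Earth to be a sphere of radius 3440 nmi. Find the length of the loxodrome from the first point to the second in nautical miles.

6410 nmi

Rhumb course C = atan2(Δλ, Δψ) with Δψ = ln[tan(π/4+φ₂/2)/tan(π/4+φ₁/2)] = +0.9268, Δλ = -1.7682 → C = 297.66°
d = R·|Δφ| / |cos C| = 3440·0.86499 / 0.46424 = 6410 nmi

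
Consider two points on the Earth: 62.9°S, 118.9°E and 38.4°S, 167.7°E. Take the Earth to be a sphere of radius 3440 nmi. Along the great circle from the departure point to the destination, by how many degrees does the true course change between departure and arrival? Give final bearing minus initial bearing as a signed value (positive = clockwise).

-39.5°

At departure: θ₁ = atan2(sin Δλ cos φ₂, cos φ₁ sin φ₂ − sin φ₁ cos φ₂ cos Δλ) = 73.33°
At arrival: θ₂ = atan2(sin Δλ cos φ₁, −cos φ₂ sin φ₁ + sin φ₂ cos φ₁ cos Δλ) = 33.84°
Δθ = θ₂ − θ₁ = -39.5°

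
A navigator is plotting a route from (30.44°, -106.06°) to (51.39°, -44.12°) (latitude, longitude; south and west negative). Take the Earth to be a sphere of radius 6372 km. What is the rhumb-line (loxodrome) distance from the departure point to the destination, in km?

Rhumb course C = atan2(Δλ, Δψ) with Δψ = ln[tan(π/4+φ₂/2)/tan(π/4+φ₁/2)] = +0.4908, Δλ = +1.0811 → C = 65.58°
d = R·|Δφ| / |cos C| = 6372·0.36565 / 0.41339 = 5636 km

5636 km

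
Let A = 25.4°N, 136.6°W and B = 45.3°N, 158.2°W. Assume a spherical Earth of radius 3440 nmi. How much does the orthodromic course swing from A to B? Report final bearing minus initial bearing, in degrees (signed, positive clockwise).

Initial bearing θ₁ = atan2(sin Δλ cos φ₂, cos φ₁ sin φ₂ − sin φ₁ cos φ₂ cos Δλ) = 324.39°
Final bearing θ₂ = (initial bearing from the destination back to the start) + 180° = 311.60°
Δθ = θ₂ − θ₁ = -12.8°

-12.8°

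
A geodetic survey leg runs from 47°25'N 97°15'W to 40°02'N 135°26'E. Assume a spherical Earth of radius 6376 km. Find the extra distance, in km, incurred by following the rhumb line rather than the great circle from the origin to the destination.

1258 km

Great circle: cos σ = sin φ₁ sin φ₂ + cos φ₁ cos φ₂ cos Δλ,  σ = 1.4106 rad → d_gc = 8993.9 km
Rhumb line: Δψ = -0.1787, q = Δφ/Δψ = 0.7212, d_rh = R√(Δφ²+q²Δλ²) = 10251.7 km
Excess = 10251.7 − 8993.9 = 1257.8 ≈ 1258 km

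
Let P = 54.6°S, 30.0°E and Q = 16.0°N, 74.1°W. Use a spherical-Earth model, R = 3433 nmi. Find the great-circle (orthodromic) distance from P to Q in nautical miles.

cos σ = sin φ₁ sin φ₂ + cos φ₁ cos φ₂ cos Δλ
      = sin(-54.60°)sin(16.00°) + cos(-54.60°)cos(16.00°)cos(-104.10°) = -0.3603
σ = 111.121° → d = Rσ = 3433·1.93942 = 6658 nmi

6658 nmi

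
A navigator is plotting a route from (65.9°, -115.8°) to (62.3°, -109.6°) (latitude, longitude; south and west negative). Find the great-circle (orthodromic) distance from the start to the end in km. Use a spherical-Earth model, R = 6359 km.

500 km

cos σ = sin φ₁ sin φ₂ + cos φ₁ cos φ₂ cos Δλ
      = sin(65.90°)sin(62.30°) + cos(65.90°)cos(62.30°)cos(6.20°) = 0.9969
σ = 4.501° → d = Rσ = 6359·0.07855 = 500 km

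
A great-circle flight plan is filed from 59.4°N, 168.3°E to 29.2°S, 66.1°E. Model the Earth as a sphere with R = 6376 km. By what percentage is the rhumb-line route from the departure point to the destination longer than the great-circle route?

Great circle: σ = 2.1104 rad → d_gc = Rσ = 13456.1 km
Rhumb: Δφ = -1.5464, Δλ = -1.7837, Δψ = -1.8294, q = Δφ/Δψ = 0.8453 → d_rh = R√(Δφ²+q²Δλ²) = 13770.4 km
Excess = (13770.4 − 13456.1) / 13456.1 = 314.3 / 13456.1 = 2.34% ≈ 2.3%

2.3%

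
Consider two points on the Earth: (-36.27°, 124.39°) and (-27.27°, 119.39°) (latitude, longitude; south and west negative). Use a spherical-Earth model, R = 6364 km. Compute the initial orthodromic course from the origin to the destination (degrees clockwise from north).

N = sin Δλ·cos φ₂ = -0.0775;  D = cos φ₁ sin φ₂ − sin φ₁ cos φ₂ cos Δλ = +0.1544
initial course = atan2(N, D) = 333.36°

333.4°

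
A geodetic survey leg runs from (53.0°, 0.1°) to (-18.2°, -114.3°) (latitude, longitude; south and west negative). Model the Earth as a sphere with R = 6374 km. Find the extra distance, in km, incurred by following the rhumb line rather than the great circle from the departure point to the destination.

436 km

Great circle: cos σ = sin φ₁ sin φ₂ + cos φ₁ cos φ₂ cos Δλ,  σ = 2.0779 rad → d_gc = 13244.31 km
Rhumb line: Δψ = -1.4180, q = Δφ/Δψ = 0.8764, d_rh = R√(Δφ²+q²Δλ²) = 13679.83 km
Excess = 13679.83 − 13244.31 = 435.52 ≈ 436 km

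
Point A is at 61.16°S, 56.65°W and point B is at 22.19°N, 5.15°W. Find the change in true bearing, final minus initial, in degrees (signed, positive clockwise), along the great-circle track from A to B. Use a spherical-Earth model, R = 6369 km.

At departure: θ₁ = atan2(sin Δλ cos φ₂, cos φ₁ sin φ₂ − sin φ₁ cos φ₂ cos Δλ) = 46.52°
At arrival: θ₂ = atan2(sin Δλ cos φ₁, −cos φ₂ sin φ₁ + sin φ₂ cos φ₁ cos Δλ) = 22.21°
Δθ = θ₂ − θ₁ = -24.3°

-24.3°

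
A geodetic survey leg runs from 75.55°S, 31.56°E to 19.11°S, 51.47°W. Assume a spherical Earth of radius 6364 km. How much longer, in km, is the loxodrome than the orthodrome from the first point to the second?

436 km

Great circle: cos σ = sin φ₁ sin φ₂ + cos φ₁ cos φ₂ cos Δλ,  σ = 1.2179 rad → d_gc = 7750.6 km
Rhumb line: Δψ = +1.7255, q = Δφ/Δψ = 0.5709, d_rh = R√(Δφ²+q²Δλ²) = 8186.6 km
Excess = 8186.6 − 7750.6 = 436.0 ≈ 436 km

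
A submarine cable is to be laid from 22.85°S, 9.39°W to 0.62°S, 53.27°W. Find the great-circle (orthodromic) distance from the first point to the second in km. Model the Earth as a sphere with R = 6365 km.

Haversine: a = sin²(Δφ/2)+cos φ₁ cos φ₂ sin²(Δλ/2) = 0.16580;  σ = 2·atan2(√a,√(1−a))
σ = 48.057° → d = Rσ = 6365·0.83875 = 5339 km

5339 km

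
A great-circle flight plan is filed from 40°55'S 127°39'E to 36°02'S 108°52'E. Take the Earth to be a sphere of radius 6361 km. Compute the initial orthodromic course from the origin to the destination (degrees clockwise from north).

282.3°

N = sin Δλ·cos φ₂ = -0.2604;  D = cos φ₁ sin φ₂ − sin φ₁ cos φ₂ cos Δλ = +0.0569
initial course = atan2(N, D) = 282.33°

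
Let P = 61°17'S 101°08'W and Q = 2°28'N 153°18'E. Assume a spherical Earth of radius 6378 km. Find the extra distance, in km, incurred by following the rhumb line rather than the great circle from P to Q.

614 km

Great circle: cos σ = sin φ₁ sin φ₂ + cos φ₁ cos φ₂ cos Δλ,  σ = 1.7381 rad → d_gc = 11085.87 km
Rhumb line: Δψ = +1.4057, q = Δφ/Δψ = 0.7915, d_rh = R√(Δφ²+q²Δλ²) = 11699.40 km
Excess = 11699.40 − 11085.87 = 613.53 ≈ 614 km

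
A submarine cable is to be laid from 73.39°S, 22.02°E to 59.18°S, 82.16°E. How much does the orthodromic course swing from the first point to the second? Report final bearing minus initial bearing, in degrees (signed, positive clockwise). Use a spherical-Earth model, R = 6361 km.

At departure: θ₁ = atan2(sin Δλ cos φ₂, cos φ₁ sin φ₂ − sin φ₁ cos φ₂ cos Δλ) = 90.13°
At arrival: θ₂ = atan2(sin Δλ cos φ₁, −cos φ₂ sin φ₁ + sin φ₂ cos φ₁ cos Δλ) = 33.91°
Δθ = θ₂ − θ₁ = -56.2°

-56.2°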